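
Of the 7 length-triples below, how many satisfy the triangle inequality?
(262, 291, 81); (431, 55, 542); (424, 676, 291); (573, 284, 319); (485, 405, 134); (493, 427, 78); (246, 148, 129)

(81,262,291): 81+262 > 291 → valid
(55,431,542): 55+431 ≤ 542 → not valid
(291,424,676): 291+424 > 676 → valid
(284,319,573): 284+319 > 573 → valid
(134,405,485): 134+405 > 485 → valid
(78,427,493): 78+427 > 493 → valid
(129,148,246): 129+148 > 246 → valid
6 of the 7 triples form a triangle.

6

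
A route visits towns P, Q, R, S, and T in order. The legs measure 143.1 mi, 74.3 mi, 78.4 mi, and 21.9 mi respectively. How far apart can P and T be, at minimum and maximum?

The maximum is all hops collinear in one direction: 143.1 + 74.3 + 78.4 + 21.9 = 317.7.
The longest hop is 143.1; the others sum to 174.6. Since 143.1 ≤ 174.6, the path can fold back on itself completely, so the minimum distance is 0.

0 ≤ PT ≤ 317.7 mi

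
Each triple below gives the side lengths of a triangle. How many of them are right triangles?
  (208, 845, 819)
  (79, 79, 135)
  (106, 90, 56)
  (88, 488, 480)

3

(208,845,819): 208²+819² = 714025 = 845² → right
(79,79,135): 79²+79² = 12482 < 18225 = 135² → obtuse
(106,90,56): 56²+90² = 11236 = 106² → right
(88,488,480): 88²+480² = 238144 = 488² → right
3 of the 4 are right.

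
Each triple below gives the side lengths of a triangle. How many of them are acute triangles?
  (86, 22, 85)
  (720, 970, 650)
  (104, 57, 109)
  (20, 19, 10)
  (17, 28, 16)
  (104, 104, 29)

4

(86,22,85): 22²+85² = 7709 > 7396 = 86² → acute
(720,970,650): 650²+720² = 940900 = 970² → right
(104,57,109): 57²+104² = 14065 > 11881 = 109² → acute
(20,19,10): 10²+19² = 461 > 400 = 20² → acute
(17,28,16): 16²+17² = 545 < 784 = 28² → obtuse
(104,104,29): 29²+104² = 11657 > 10816 = 104² → acute
4 of the 6 are acute.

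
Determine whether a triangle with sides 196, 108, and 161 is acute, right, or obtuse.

obtuse

Compare the square of the longest side to the sum of squares of the other two: 108² + 161² = 37585 < 38416 = 196².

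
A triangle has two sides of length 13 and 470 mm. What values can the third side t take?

By the triangle inequality, t must be less than 13 + 470 = 483 and greater than |13 − 470| = 457.

457 < t < 483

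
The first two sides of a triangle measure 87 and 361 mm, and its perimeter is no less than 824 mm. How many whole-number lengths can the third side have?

Triangle inequality: 274 < x < 448. Perimeter ≥ 824 gives x ≥ 824 − 87 − 361 = 376.
So 376 ≤ x < 448; integers 376 through 447: 72 values.

72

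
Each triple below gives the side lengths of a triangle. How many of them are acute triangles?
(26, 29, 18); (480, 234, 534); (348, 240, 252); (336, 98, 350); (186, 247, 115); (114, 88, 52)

1

(26,29,18): 18²+26² = 1000 > 841 = 29² → acute
(480,234,534): 234²+480² = 285156 = 534² → right
(348,240,252): 240²+252² = 121104 = 348² → right
(336,98,350): 98²+336² = 122500 = 350² → right
(186,247,115): 115²+186² = 47821 < 61009 = 247² → obtuse
(114,88,52): 52²+88² = 10448 < 12996 = 114² → obtuse
1 of the 6 is acute.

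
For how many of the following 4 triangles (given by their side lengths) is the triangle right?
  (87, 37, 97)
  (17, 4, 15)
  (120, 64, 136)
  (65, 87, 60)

(87,37,97): 37²+87² = 8938 < 9409 = 97² → obtuse
(17,4,15): 4²+15² = 241 < 289 = 17² → obtuse
(120,64,136): 64²+120² = 18496 = 136² → right
(65,87,60): 60²+65² = 7825 > 7569 = 87² → acute
1 of the 4 is right.

1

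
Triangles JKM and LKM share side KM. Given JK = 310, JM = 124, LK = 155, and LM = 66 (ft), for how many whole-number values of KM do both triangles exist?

From triangle JKM: 186 < KM < 434.
From triangle LKM: 89 < KM < 221.
Intersection: 186 < KM < 221, so integers 187 through 220: 34 values.

34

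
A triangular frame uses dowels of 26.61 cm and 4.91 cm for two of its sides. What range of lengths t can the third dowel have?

By the triangle inequality, t must be less than 26.61 + 4.91 = 31.52 and greater than |26.61 − 4.91| = 21.70.

21.70 < t < 31.52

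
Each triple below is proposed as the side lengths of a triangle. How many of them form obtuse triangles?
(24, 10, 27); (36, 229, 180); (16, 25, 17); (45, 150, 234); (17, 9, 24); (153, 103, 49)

3

(24,10,27): 10²+24² = 676 < 729 = 27² → obtuse
(36,229,180): 36+180 ≤ 229, not a triangle
(16,25,17): 16²+17² = 545 < 625 = 25² → obtuse
(45,150,234): 45+150 ≤ 234, not a triangle
(17,9,24): 9²+17² = 370 < 576 = 24² → obtuse
(153,103,49): 49+103 ≤ 153, not a triangle
3 of the 6 are obtuse.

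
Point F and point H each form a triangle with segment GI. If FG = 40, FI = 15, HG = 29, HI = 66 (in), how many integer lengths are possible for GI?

From triangle FGI: 25 < GI < 55.
From triangle HGI: 37 < GI < 95.
Intersection: 37 < GI < 55, so integers 38 through 54: 17 values.

17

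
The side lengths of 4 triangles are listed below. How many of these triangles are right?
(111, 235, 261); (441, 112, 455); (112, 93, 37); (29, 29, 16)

1

(111,235,261): 111²+235² = 67546 < 68121 = 261² → obtuse
(441,112,455): 112²+441² = 207025 = 455² → right
(112,93,37): 37²+93² = 10018 < 12544 = 112² → obtuse
(29,29,16): 16²+29² = 1097 > 841 = 29² → acute
1 of the 4 is right.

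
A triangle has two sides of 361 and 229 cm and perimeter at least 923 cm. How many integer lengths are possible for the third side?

Triangle inequality: 132 < x < 590. Perimeter ≥ 923 gives x ≥ 923 − 361 − 229 = 333.
So 333 ≤ x < 590; integers 333 through 589: 257 values.

257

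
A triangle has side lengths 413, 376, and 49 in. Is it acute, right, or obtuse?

obtuse

Compare the square of the longest side to the sum of squares of the other two: 49² + 376² = 143777 < 170569 = 413².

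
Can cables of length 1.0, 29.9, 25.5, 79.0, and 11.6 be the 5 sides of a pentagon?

No

For a pentagon, each side must be shorter than the sum of the others.
Here the longest side is 79.0, but the remaining 4 sides sum to only 68.0.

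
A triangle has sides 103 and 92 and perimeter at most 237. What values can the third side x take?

11 < x ≤ 42

Triangle inequality alone gives 11 < x < 195.
The perimeter condition gives x ≤ 237 − 103 − 92 = 42.
Intersecting the two: 11 < x ≤ 42.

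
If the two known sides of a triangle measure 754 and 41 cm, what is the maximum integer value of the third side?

794

The third side must be strictly less than 754 + 41 = 795.
The largest integer below 795 is 794.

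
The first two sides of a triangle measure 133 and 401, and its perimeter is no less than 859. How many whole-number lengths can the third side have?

209

Triangle inequality: 268 < x < 534. Perimeter ≥ 859 gives x ≥ 859 − 133 − 401 = 325.
So 325 ≤ x < 534; integers 325 through 533: 209 values.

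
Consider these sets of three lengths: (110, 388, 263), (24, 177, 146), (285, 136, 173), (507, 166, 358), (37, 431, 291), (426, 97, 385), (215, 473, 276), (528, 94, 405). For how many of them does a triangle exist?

(110,263,388): 110+263 ≤ 388 → not valid
(24,146,177): 24+146 ≤ 177 → not valid
(136,173,285): 136+173 > 285 → valid
(166,358,507): 166+358 > 507 → valid
(37,291,431): 37+291 ≤ 431 → not valid
(97,385,426): 97+385 > 426 → valid
(215,276,473): 215+276 > 473 → valid
(94,405,528): 94+405 ≤ 528 → not valid
4 of the 8 triples form a triangle.

4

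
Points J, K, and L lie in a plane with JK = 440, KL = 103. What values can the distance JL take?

By the triangle inequality, |440 − 103| ≤ JL ≤ 440 + 103.

337 ≤ JL ≤ 543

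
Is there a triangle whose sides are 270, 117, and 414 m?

No

The longest side is 414, but the other two sum to only 387.
387 < 414, so the triangle inequality fails.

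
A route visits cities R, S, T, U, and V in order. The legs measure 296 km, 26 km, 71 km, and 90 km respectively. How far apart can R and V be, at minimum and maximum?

109 ≤ RV ≤ 483 km

The maximum is all hops collinear in one direction: 296 + 26 + 71 + 90 = 483.
The longest hop is 296; the others sum to 187. Folding the others back against it leaves at least 296 − 187 = 109.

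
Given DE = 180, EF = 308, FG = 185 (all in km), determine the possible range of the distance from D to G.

0 ≤ DG ≤ 673 km

The maximum is all hops collinear in one direction: 180 + 308 + 185 = 673.
The longest hop is 308; the others sum to 365. Since 308 ≤ 365, the path can fold back on itself completely, so the minimum distance is 0.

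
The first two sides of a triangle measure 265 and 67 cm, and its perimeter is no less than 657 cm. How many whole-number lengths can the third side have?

7

Triangle inequality: 198 < x < 332. Perimeter ≥ 657 gives x ≥ 657 − 265 − 67 = 325.
So 325 ≤ x < 332; integers 325 through 331: 7 values.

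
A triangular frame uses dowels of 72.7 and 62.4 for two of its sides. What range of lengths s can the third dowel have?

By the triangle inequality, s must be less than 72.7 + 62.4 = 135.1 and greater than |72.7 − 62.4| = 10.3.

10.3 < s < 135.1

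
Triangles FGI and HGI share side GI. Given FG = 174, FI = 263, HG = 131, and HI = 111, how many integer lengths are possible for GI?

152

From triangle FGI: 89 < GI < 437.
From triangle HGI: 20 < GI < 242.
Intersection: 89 < GI < 242, so integers 90 through 241: 152 values.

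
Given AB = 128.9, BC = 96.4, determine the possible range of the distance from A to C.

By the triangle inequality, |128.9 − 96.4| ≤ AC ≤ 128.9 + 96.4.

32.5 ≤ AC ≤ 225.3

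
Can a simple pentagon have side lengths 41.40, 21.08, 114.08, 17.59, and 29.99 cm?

For a pentagon, each side must be shorter than the sum of the others.
Here the longest side is 114.08, but the remaining 4 sides sum to only 110.06.

No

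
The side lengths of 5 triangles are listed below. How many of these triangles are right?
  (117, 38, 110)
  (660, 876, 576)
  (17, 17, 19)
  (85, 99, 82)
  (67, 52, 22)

(117,38,110): 38²+110² = 13544 < 13689 = 117² → obtuse
(660,876,576): 576²+660² = 767376 = 876² → right
(17,17,19): 17²+17² = 578 > 361 = 19² → acute
(85,99,82): 82²+85² = 13949 > 9801 = 99² → acute
(67,52,22): 22²+52² = 3188 < 4489 = 67² → obtuse
1 of the 5 is right.

1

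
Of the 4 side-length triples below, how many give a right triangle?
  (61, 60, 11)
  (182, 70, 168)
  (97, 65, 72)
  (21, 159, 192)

(61,60,11): 11²+60² = 3721 = 61² → right
(182,70,168): 70²+168² = 33124 = 182² → right
(97,65,72): 65²+72² = 9409 = 97² → right
(21,159,192): 21+159 ≤ 192, not a triangle
3 of the 4 are right.

3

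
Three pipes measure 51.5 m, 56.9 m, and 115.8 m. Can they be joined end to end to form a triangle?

The longest side is 115.8, but the other two sum to only 108.4.
108.4 < 115.8, so the triangle inequality fails.

No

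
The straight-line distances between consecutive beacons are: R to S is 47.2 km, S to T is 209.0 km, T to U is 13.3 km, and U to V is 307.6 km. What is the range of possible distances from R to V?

The maximum is all hops collinear in one direction: 47.2 + 209.0 + 13.3 + 307.6 = 577.1.
The longest hop is 307.6; the others sum to 269.5. Folding the others back against it leaves at least 307.6 − 269.5 = 38.1.

38.1 ≤ RV ≤ 577.1 km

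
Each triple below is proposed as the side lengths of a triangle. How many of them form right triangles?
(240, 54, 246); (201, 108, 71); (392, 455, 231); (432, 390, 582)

(240,54,246): 54²+240² = 60516 = 246² → right
(201,108,71): 71+108 ≤ 201, not a triangle
(392,455,231): 231²+392² = 207025 = 455² → right
(432,390,582): 390²+432² = 338724 = 582² → right
3 of the 4 are right.

3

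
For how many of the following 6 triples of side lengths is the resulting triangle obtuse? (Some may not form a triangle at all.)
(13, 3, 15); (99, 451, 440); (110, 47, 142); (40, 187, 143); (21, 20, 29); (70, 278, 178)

2

(13,3,15): 3²+13² = 178 < 225 = 15² → obtuse
(99,451,440): 99²+440² = 203401 = 451² → right
(110,47,142): 47²+110² = 14309 < 20164 = 142² → obtuse
(40,187,143): 40+143 ≤ 187, not a triangle
(21,20,29): 20²+21² = 841 = 29² → right
(70,278,178): 70+178 ≤ 278, not a triangle
2 of the 6 are obtuse.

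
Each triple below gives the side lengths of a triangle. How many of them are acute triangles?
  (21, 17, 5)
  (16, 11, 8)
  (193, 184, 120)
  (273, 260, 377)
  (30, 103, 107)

(21,17,5): 5²+17² = 314 < 441 = 21² → obtuse
(16,11,8): 8²+11² = 185 < 256 = 16² → obtuse
(193,184,120): 120²+184² = 48256 > 37249 = 193² → acute
(273,260,377): 260²+273² = 142129 = 377² → right
(30,103,107): 30²+103² = 11509 > 11449 = 107² → acute
2 of the 5 are acute.

2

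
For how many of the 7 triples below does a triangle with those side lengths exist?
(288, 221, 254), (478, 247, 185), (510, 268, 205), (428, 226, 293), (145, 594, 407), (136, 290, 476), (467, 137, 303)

(221,254,288): 221+254 > 288 → valid
(185,247,478): 185+247 ≤ 478 → not valid
(205,268,510): 205+268 ≤ 510 → not valid
(226,293,428): 226+293 > 428 → valid
(145,407,594): 145+407 ≤ 594 → not valid
(136,290,476): 136+290 ≤ 476 → not valid
(137,303,467): 137+303 ≤ 467 → not valid
2 of the 7 triples form a triangle.

2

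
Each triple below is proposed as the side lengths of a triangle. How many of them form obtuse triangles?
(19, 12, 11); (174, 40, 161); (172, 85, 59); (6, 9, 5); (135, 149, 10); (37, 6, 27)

(19,12,11): 11²+12² = 265 < 361 = 19² → obtuse
(174,40,161): 40²+161² = 27521 < 30276 = 174² → obtuse
(172,85,59): 59+85 ≤ 172, not a triangle
(6,9,5): 5²+6² = 61 < 81 = 9² → obtuse
(135,149,10): 10+135 ≤ 149, not a triangle
(37,6,27): 6+27 ≤ 37, not a triangle
3 of the 6 are obtuse.

3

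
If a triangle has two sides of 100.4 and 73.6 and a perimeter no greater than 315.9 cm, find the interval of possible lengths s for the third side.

Triangle inequality alone gives 26.8 < s < 174.0.
The perimeter condition gives s ≤ 315.9 − 100.4 − 73.6 = 141.9.
Intersecting the two: 26.8 < s ≤ 141.9.

26.8 < s ≤ 141.9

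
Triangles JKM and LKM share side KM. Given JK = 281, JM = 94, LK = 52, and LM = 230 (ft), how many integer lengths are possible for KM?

94

From triangle JKM: 187 < KM < 375.
From triangle LKM: 178 < KM < 282.
Intersection: 187 < KM < 282, so integers 188 through 281: 94 values.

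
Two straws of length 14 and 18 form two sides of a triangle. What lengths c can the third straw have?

4 < c < 32

By the triangle inequality, c must be less than 14 + 18 = 32 and greater than |14 − 18| = 4.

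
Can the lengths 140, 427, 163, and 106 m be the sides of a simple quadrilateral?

For a quadrilateral, each side must be shorter than the sum of the others.
Here the longest side is 427, but the remaining 3 sides sum to only 409.

No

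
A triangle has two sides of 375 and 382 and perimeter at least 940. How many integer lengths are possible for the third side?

574

Triangle inequality: 7 < x < 757. Perimeter ≥ 940 gives x ≥ 940 − 375 − 382 = 183.
So 183 ≤ x < 757; integers 183 through 756: 574 values.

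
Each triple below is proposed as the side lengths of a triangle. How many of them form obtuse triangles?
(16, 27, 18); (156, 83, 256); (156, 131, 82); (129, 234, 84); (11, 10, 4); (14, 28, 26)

(16,27,18): 16²+18² = 580 < 729 = 27² → obtuse
(156,83,256): 83+156 ≤ 256, not a triangle
(156,131,82): 82²+131² = 23885 < 24336 = 156² → obtuse
(129,234,84): 84+129 ≤ 234, not a triangle
(11,10,4): 4²+10² = 116 < 121 = 11² → obtuse
(14,28,26): 14²+26² = 872 > 784 = 28² → acute
3 of the 6 are obtuse.

3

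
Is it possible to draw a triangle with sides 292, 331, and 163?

Yes

The longest side is 331, and the other two sum to 455.
Since 455 > 331, the triangle inequality holds.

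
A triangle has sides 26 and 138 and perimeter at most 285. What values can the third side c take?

Triangle inequality alone gives 112 < c < 164.
The perimeter condition gives c ≤ 285 − 26 − 138 = 121.
Intersecting the two: 112 < c ≤ 121.

112 < c ≤ 121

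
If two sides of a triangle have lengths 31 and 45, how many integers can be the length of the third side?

The third side lies in the open interval (14, 76).
Integers from 15 to 75 inclusive: 75 − 15 + 1 = 61.

61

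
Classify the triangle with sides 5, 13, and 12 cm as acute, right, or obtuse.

right

Compare the square of the longest side to the sum of squares of the other two: 5² + 12² = 169 = 13².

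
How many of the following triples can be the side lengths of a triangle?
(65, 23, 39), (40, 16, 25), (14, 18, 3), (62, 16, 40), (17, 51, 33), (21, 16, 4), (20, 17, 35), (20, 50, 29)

2

(23,39,65): 23+39 ≤ 65 → not valid
(16,25,40): 16+25 > 40 → valid
(3,14,18): 3+14 ≤ 18 → not valid
(16,40,62): 16+40 ≤ 62 → not valid
(17,33,51): 17+33 ≤ 51 → not valid
(4,16,21): 4+16 ≤ 21 → not valid
(17,20,35): 17+20 > 35 → valid
(20,29,50): 20+29 ≤ 50 → not valid
2 of the 8 triples form a triangle.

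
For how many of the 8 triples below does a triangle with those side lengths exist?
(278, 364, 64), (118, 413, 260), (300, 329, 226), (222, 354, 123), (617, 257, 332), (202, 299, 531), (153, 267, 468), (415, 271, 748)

(64,278,364): 64+278 ≤ 364 → not valid
(118,260,413): 118+260 ≤ 413 → not valid
(226,300,329): 226+300 > 329 → valid
(123,222,354): 123+222 ≤ 354 → not valid
(257,332,617): 257+332 ≤ 617 → not valid
(202,299,531): 202+299 ≤ 531 → not valid
(153,267,468): 153+267 ≤ 468 → not valid
(271,415,748): 271+415 ≤ 748 → not valid
1 of the 8 triples forms a triangle.

1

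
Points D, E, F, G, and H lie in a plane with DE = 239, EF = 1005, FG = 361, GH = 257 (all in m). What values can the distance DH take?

The maximum is all hops collinear in one direction: 239 + 1005 + 361 + 257 = 1862.
The longest hop is 1005; the others sum to 857. Folding the others back against it leaves at least 1005 − 857 = 148.

148 ≤ DH ≤ 1862 m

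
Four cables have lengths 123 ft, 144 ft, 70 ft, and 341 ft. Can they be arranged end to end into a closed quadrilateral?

No

For a quadrilateral, each side must be shorter than the sum of the others.
Here the longest side is 341, but the remaining 3 sides sum to only 337.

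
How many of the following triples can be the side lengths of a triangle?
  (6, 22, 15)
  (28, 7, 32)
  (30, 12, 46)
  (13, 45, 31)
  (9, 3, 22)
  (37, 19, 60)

1

(6,15,22): 6+15 ≤ 22 → not valid
(7,28,32): 7+28 > 32 → valid
(12,30,46): 12+30 ≤ 46 → not valid
(13,31,45): 13+31 ≤ 45 → not valid
(3,9,22): 3+9 ≤ 22 → not valid
(19,37,60): 19+37 ≤ 60 → not valid
1 of the 6 triples forms a triangle.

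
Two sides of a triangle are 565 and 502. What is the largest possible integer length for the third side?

1066

The third side must be strictly less than 565 + 502 = 1067.
The largest integer below 1067 is 1066.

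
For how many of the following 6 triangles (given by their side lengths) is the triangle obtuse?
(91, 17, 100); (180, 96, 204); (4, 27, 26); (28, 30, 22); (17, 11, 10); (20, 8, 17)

(91,17,100): 17²+91² = 8570 < 10000 = 100² → obtuse
(180,96,204): 96²+180² = 41616 = 204² → right
(4,27,26): 4²+26² = 692 < 729 = 27² → obtuse
(28,30,22): 22²+28² = 1268 > 900 = 30² → acute
(17,11,10): 10²+11² = 221 < 289 = 17² → obtuse
(20,8,17): 8²+17² = 353 < 400 = 20² → obtuse
4 of the 6 are obtuse.

4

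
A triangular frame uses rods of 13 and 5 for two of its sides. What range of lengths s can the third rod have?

8 < s < 18

By the triangle inequality, s must be less than 13 + 5 = 18 and greater than |13 − 5| = 8.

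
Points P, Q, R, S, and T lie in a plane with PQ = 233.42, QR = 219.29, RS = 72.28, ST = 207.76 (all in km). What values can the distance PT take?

0 ≤ PT ≤ 732.75 km

The maximum is all hops collinear in one direction: 233.42 + 219.29 + 72.28 + 207.76 = 732.75.
The longest hop is 233.42; the others sum to 499.33. Since 233.42 ≤ 499.33, the path can fold back on itself completely, so the minimum distance is 0.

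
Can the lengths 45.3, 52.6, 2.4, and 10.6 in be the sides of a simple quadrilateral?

A quadrilateral exists iff every side is shorter than the sum of the others — equivalently, the longest side is less than the sum of the rest.
Longest side 52.6 < 58.3 (sum of the remaining 3), so yes.

Yes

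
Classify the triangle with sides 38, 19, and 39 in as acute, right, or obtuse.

Compare the square of the longest side to the sum of squares of the other two: 19² + 38² = 1805 > 1521 = 39².

acute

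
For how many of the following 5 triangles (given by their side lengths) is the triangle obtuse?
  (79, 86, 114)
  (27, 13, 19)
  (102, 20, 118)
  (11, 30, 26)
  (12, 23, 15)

4

(79,86,114): 79²+86² = 13637 > 12996 = 114² → acute
(27,13,19): 13²+19² = 530 < 729 = 27² → obtuse
(102,20,118): 20²+102² = 10804 < 13924 = 118² → obtuse
(11,30,26): 11²+26² = 797 < 900 = 30² → obtuse
(12,23,15): 12²+15² = 369 < 529 = 23² → obtuse
4 of the 5 are obtuse.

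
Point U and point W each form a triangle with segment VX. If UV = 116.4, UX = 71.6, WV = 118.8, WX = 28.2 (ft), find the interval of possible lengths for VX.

90.6 < VX < 147.0

From triangle UVX: |116.4 − 71.6| < VX < 116.4 + 71.6, i.e. 44.8 < VX < 188.0.
From triangle WVX: 90.6 < VX < 147.0.
Both must hold, so VX lies in the intersection.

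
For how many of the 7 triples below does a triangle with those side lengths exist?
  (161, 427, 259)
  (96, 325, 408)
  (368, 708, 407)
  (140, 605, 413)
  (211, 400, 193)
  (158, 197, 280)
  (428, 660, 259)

(161,259,427): 161+259 ≤ 427 → not valid
(96,325,408): 96+325 > 408 → valid
(368,407,708): 368+407 > 708 → valid
(140,413,605): 140+413 ≤ 605 → not valid
(193,211,400): 193+211 > 400 → valid
(158,197,280): 158+197 > 280 → valid
(259,428,660): 259+428 > 660 → valid
5 of the 7 triples form a triangle.

5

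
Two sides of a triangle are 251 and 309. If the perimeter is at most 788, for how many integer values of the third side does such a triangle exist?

170

Triangle inequality: 58 < x < 560. Perimeter ≤ 788 gives x ≤ 788 − 251 − 309 = 228.
So 58 < x ≤ 228; integers 59 through 228: 170 values.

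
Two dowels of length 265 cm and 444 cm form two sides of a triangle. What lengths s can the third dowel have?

By the triangle inequality, s must be less than 265 + 444 = 709 and greater than |265 − 444| = 179.

179 < s < 709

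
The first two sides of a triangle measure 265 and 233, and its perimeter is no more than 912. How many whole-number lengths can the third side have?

Triangle inequality: 32 < x < 498. Perimeter ≤ 912 gives x ≤ 912 − 265 − 233 = 414.
So 32 < x ≤ 414; integers 33 through 414: 382 values.

382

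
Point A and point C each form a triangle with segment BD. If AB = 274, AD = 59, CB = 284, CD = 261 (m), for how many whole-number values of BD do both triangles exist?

From triangle ABD: 215 < BD < 333.
From triangle CBD: 23 < BD < 545.
Intersection: 215 < BD < 333, so integers 216 through 332: 117 values.

117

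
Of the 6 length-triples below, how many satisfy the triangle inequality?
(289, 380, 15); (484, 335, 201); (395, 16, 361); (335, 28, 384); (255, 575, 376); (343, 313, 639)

(15,289,380): 15+289 ≤ 380 → not valid
(201,335,484): 201+335 > 484 → valid
(16,361,395): 16+361 ≤ 395 → not valid
(28,335,384): 28+335 ≤ 384 → not valid
(255,376,575): 255+376 > 575 → valid
(313,343,639): 313+343 > 639 → valid
3 of the 6 triples form a triangle.

3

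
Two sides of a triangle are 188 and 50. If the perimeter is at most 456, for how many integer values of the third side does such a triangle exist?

Triangle inequality: 138 < x < 238. Perimeter ≤ 456 gives x ≤ 456 − 188 − 50 = 218.
So 138 < x ≤ 218; integers 139 through 218: 80 values.

80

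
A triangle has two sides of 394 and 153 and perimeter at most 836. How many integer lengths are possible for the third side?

48

Triangle inequality: 241 < x < 547. Perimeter ≤ 836 gives x ≤ 836 − 394 − 153 = 289.
So 241 < x ≤ 289; integers 242 through 289: 48 values.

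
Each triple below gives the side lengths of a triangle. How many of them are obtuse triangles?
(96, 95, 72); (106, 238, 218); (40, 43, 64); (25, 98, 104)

2

(96,95,72): 72²+95² = 14209 > 9216 = 96² → acute
(106,238,218): 106²+218² = 58760 > 56644 = 238² → acute
(40,43,64): 40²+43² = 3449 < 4096 = 64² → obtuse
(25,98,104): 25²+98² = 10229 < 10816 = 104² → obtuse
2 of the 4 are obtuse.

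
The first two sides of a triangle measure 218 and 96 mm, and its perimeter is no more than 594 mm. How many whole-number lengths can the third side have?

158

Triangle inequality: 122 < x < 314. Perimeter ≤ 594 gives x ≤ 594 − 218 − 96 = 280.
So 122 < x ≤ 280; integers 123 through 280: 158 values.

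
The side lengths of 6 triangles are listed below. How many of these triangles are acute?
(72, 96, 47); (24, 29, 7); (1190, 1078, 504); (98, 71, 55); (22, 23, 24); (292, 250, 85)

(72,96,47): 47²+72² = 7393 < 9216 = 96² → obtuse
(24,29,7): 7²+24² = 625 < 841 = 29² → obtuse
(1190,1078,504): 504²+1078² = 1416100 = 1190² → right
(98,71,55): 55²+71² = 8066 < 9604 = 98² → obtuse
(22,23,24): 22²+23² = 1013 > 576 = 24² → acute
(292,250,85): 85²+250² = 69725 < 85264 = 292² → obtuse
1 of the 6 is acute.

1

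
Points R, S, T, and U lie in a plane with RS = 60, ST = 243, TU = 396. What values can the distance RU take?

The maximum is all hops collinear in one direction: 60 + 243 + 396 = 699.
The longest hop is 396; the others sum to 303. Folding the others back against it leaves at least 396 − 303 = 93.

93 ≤ RU ≤ 699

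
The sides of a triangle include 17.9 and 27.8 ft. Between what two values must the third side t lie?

9.9 < t < 45.7

By the triangle inequality, t must be less than 17.9 + 27.8 = 45.7 and greater than |17.9 − 27.8| = 9.9.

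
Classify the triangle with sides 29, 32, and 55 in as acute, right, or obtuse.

obtuse

Compare the square of the longest side to the sum of squares of the other two: 29² + 32² = 1865 < 3025 = 55².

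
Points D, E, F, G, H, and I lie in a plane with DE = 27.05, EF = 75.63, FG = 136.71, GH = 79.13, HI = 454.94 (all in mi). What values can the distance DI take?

136.42 ≤ DI ≤ 773.46 mi

The maximum is all hops collinear in one direction: 27.05 + 75.63 + 136.71 + 79.13 + 454.94 = 773.46.
The longest hop is 454.94; the others sum to 318.52. Folding the others back against it leaves at least 454.94 − 318.52 = 136.42.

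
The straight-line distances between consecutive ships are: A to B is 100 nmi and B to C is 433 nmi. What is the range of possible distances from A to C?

333 ≤ AC ≤ 533 nmi

By the triangle inequality, |100 − 433| ≤ AC ≤ 100 + 433.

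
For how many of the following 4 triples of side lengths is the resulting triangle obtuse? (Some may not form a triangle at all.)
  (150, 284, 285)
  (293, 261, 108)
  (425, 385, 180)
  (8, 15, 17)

(150,284,285): 150²+284² = 103156 > 81225 = 285² → acute
(293,261,108): 108²+261² = 79785 < 85849 = 293² → obtuse
(425,385,180): 180²+385² = 180625 = 425² → right
(8,15,17): 8²+15² = 289 = 17² → right
1 of the 4 is obtuse.

1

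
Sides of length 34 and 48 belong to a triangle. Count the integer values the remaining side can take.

67

The third side lies in the open interval (14, 82).
Integers from 15 to 81 inclusive: 81 − 15 + 1 = 67.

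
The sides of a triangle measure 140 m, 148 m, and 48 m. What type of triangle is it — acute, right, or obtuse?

Compare the square of the longest side to the sum of squares of the other two: 48² + 140² = 21904 = 148².

right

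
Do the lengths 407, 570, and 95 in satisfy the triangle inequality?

The longest side is 570, but the other two sum to only 502.
502 < 570, so the triangle inequality fails.

No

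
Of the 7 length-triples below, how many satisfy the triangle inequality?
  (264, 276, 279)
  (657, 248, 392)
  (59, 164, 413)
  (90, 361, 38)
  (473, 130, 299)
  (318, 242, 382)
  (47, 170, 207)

(264,276,279): 264+276 > 279 → valid
(248,392,657): 248+392 ≤ 657 → not valid
(59,164,413): 59+164 ≤ 413 → not valid
(38,90,361): 38+90 ≤ 361 → not valid
(130,299,473): 130+299 ≤ 473 → not valid
(242,318,382): 242+318 > 382 → valid
(47,170,207): 47+170 > 207 → valid
3 of the 7 triples form a triangle.

3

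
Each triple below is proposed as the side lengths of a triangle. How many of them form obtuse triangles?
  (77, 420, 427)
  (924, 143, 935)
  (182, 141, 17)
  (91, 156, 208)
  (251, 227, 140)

(77,420,427): 77²+420² = 182329 = 427² → right
(924,143,935): 143²+924² = 874225 = 935² → right
(182,141,17): 17+141 ≤ 182, not a triangle
(91,156,208): 91²+156² = 32617 < 43264 = 208² → obtuse
(251,227,140): 140²+227² = 71129 > 63001 = 251² → acute
1 of the 5 is obtuse.

1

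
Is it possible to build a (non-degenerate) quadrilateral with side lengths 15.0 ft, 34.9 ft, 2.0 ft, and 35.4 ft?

Yes

A quadrilateral exists iff every side is shorter than the sum of the others — equivalently, the longest side is less than the sum of the rest.
Longest side 35.4 < 51.9 (sum of the remaining 3), so yes.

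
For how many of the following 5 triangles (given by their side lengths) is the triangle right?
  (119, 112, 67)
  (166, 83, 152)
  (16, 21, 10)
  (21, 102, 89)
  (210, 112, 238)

(119,112,67): 67²+112² = 17033 > 14161 = 119² → acute
(166,83,152): 83²+152² = 29993 > 27556 = 166² → acute
(16,21,10): 10²+16² = 356 < 441 = 21² → obtuse
(21,102,89): 21²+89² = 8362 < 10404 = 102² → obtuse
(210,112,238): 112²+210² = 56644 = 238² → right
1 of the 5 is right.

1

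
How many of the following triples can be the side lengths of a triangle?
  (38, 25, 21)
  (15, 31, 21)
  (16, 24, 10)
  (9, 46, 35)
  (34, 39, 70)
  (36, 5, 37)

5

(21,25,38): 21+25 > 38 → valid
(15,21,31): 15+21 > 31 → valid
(10,16,24): 10+16 > 24 → valid
(9,35,46): 9+35 ≤ 46 → not valid
(34,39,70): 34+39 > 70 → valid
(5,36,37): 5+36 > 37 → valid
5 of the 6 triples form a triangle.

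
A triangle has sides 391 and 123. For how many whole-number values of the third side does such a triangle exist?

245

The third side lies in the open interval (268, 514).
Integers from 269 to 513 inclusive: 513 − 269 + 1 = 245.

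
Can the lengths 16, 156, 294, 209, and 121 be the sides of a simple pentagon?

Yes

A pentagon exists iff every side is shorter than the sum of the others — equivalently, the longest side is less than the sum of the rest.
Longest side 294 < 502 (sum of the remaining 4), so yes.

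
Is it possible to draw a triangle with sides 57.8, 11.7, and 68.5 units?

Yes

The longest side is 68.5, and the other two sum to 69.5.
Since 69.5 > 68.5, the triangle inequality holds.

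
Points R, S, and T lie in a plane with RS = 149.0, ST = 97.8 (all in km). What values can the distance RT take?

By the triangle inequality, |149.0 − 97.8| ≤ RT ≤ 149.0 + 97.8.

51.2 ≤ RT ≤ 246.8 km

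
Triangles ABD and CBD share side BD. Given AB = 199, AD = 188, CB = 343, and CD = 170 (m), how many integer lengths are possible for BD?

213

From triangle ABD: 11 < BD < 387.
From triangle CBD: 173 < BD < 513.
Intersection: 173 < BD < 387, so integers 174 through 386: 213 values.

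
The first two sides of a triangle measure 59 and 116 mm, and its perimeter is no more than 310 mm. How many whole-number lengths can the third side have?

78

Triangle inequality: 57 < x < 175. Perimeter ≤ 310 gives x ≤ 310 − 59 − 116 = 135.
So 57 < x ≤ 135; integers 58 through 135: 78 values.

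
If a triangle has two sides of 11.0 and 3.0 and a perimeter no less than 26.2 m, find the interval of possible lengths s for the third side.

12.2 ≤ s < 14.0

Triangle inequality alone gives 8.0 < s < 14.0.
The perimeter condition gives s ≥ 26.2 − 11.0 − 3.0 = 12.2.
Intersecting the two: 12.2 ≤ s < 14.0.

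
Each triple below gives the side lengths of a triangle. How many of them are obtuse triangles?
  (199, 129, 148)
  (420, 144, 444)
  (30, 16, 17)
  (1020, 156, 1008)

(199,129,148): 129²+148² = 38545 < 39601 = 199² → obtuse
(420,144,444): 144²+420² = 197136 = 444² → right
(30,16,17): 16²+17² = 545 < 900 = 30² → obtuse
(1020,156,1008): 156²+1008² = 1040400 = 1020² → right
2 of the 4 are obtuse.

2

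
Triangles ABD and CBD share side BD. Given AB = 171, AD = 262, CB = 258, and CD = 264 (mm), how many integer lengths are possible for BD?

From triangle ABD: 91 < BD < 433.
From triangle CBD: 6 < BD < 522.
Intersection: 91 < BD < 433, so integers 92 through 432: 341 values.

341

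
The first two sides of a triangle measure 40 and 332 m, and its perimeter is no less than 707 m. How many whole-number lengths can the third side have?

37

Triangle inequality: 292 < x < 372. Perimeter ≥ 707 gives x ≥ 707 − 40 − 332 = 335.
So 335 ≤ x < 372; integers 335 through 371: 37 values.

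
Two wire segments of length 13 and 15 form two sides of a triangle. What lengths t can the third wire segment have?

By the triangle inequality, t must be less than 13 + 15 = 28 and greater than |13 − 15| = 2.

2 < t < 28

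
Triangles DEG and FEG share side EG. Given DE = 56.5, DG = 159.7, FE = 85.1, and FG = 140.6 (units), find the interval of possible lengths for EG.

103.2 < EG < 216.2

From triangle DEG: |56.5 − 159.7| < EG < 56.5 + 159.7, i.e. 103.2 < EG < 216.2.
From triangle FEG: 55.5 < EG < 225.7.
Both must hold, so EG lies in the intersection.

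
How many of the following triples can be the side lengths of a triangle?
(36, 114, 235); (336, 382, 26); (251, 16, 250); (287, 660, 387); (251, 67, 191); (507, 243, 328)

(36,114,235): 36+114 ≤ 235 → not valid
(26,336,382): 26+336 ≤ 382 → not valid
(16,250,251): 16+250 > 251 → valid
(287,387,660): 287+387 > 660 → valid
(67,191,251): 67+191 > 251 → valid
(243,328,507): 243+328 > 507 → valid
4 of the 6 triples form a triangle.

4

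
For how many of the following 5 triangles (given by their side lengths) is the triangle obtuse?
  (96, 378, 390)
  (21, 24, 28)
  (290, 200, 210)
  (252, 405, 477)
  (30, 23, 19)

1

(96,378,390): 96²+378² = 152100 = 390² → right
(21,24,28): 21²+24² = 1017 > 784 = 28² → acute
(290,200,210): 200²+210² = 84100 = 290² → right
(252,405,477): 252²+405² = 227529 = 477² → right
(30,23,19): 19²+23² = 890 < 900 = 30² → obtuse
1 of the 5 is obtuse.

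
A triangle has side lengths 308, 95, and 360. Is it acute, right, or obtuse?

obtuse

Compare the square of the longest side to the sum of squares of the other two: 95² + 308² = 103889 < 129600 = 360².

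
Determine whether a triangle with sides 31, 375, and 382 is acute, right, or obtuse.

obtuse

Compare the square of the longest side to the sum of squares of the other two: 31² + 375² = 141586 < 145924 = 382².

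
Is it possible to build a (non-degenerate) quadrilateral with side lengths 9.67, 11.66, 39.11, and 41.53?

Yes

A quadrilateral exists iff every side is shorter than the sum of the others — equivalently, the longest side is less than the sum of the rest.
Longest side 41.53 < 60.44 (sum of the remaining 3), so yes.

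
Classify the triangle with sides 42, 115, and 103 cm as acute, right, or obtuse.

Compare the square of the longest side to the sum of squares of the other two: 42² + 103² = 12373 < 13225 = 115².

obtuse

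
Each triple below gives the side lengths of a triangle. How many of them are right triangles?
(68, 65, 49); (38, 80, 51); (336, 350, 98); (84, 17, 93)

1

(68,65,49): 49²+65² = 6626 > 4624 = 68² → acute
(38,80,51): 38²+51² = 4045 < 6400 = 80² → obtuse
(336,350,98): 98²+336² = 122500 = 350² → right
(84,17,93): 17²+84² = 7345 < 8649 = 93² → obtuse
1 of the 4 is right.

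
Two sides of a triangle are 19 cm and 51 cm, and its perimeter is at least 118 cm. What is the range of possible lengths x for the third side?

48 ≤ x < 70

Triangle inequality alone gives 32 < x < 70.
The perimeter condition gives x ≥ 118 − 19 − 51 = 48.
Intersecting the two: 48 ≤ x < 70.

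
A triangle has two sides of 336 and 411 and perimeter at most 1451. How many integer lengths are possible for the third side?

Triangle inequality: 75 < x < 747. Perimeter ≤ 1451 gives x ≤ 1451 − 336 − 411 = 704.
So 75 < x ≤ 704; integers 76 through 704: 629 values.

629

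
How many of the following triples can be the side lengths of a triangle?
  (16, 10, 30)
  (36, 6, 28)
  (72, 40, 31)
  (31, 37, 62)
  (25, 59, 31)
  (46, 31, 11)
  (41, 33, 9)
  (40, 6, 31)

2

(10,16,30): 10+16 ≤ 30 → not valid
(6,28,36): 6+28 ≤ 36 → not valid
(31,40,72): 31+40 ≤ 72 → not valid
(31,37,62): 31+37 > 62 → valid
(25,31,59): 25+31 ≤ 59 → not valid
(11,31,46): 11+31 ≤ 46 → not valid
(9,33,41): 9+33 > 41 → valid
(6,31,40): 6+31 ≤ 40 → not valid
2 of the 8 triples form a triangle.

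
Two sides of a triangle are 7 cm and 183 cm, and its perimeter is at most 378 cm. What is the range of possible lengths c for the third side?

176 < c ≤ 188 cm

Triangle inequality alone gives 176 < c < 190.
The perimeter condition gives c ≤ 378 − 7 − 183 = 188.
Intersecting the two: 176 < c ≤ 188.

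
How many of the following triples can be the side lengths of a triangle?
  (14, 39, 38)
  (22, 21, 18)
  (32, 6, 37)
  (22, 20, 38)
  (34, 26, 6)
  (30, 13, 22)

5

(14,38,39): 14+38 > 39 → valid
(18,21,22): 18+21 > 22 → valid
(6,32,37): 6+32 > 37 → valid
(20,22,38): 20+22 > 38 → valid
(6,26,34): 6+26 ≤ 34 → not valid
(13,22,30): 13+22 > 30 → valid
5 of the 6 triples form a triangle.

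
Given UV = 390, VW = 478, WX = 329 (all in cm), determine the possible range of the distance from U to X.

0 ≤ UX ≤ 1197 cm

The maximum is all hops collinear in one direction: 390 + 478 + 329 = 1197.
The longest hop is 478; the others sum to 719. Since 478 ≤ 719, the path can fold back on itself completely, so the minimum distance is 0.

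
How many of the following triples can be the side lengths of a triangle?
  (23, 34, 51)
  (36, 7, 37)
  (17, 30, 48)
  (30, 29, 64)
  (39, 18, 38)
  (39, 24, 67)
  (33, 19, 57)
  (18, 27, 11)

(23,34,51): 23+34 > 51 → valid
(7,36,37): 7+36 > 37 → valid
(17,30,48): 17+30 ≤ 48 → not valid
(29,30,64): 29+30 ≤ 64 → not valid
(18,38,39): 18+38 > 39 → valid
(24,39,67): 24+39 ≤ 67 → not valid
(19,33,57): 19+33 ≤ 57 → not valid
(11,18,27): 11+18 > 27 → valid
4 of the 8 triples form a triangle.

4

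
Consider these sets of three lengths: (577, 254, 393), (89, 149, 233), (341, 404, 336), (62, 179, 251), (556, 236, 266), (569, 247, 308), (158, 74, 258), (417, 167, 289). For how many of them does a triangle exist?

(254,393,577): 254+393 > 577 → valid
(89,149,233): 89+149 > 233 → valid
(336,341,404): 336+341 > 404 → valid
(62,179,251): 62+179 ≤ 251 → not valid
(236,266,556): 236+266 ≤ 556 → not valid
(247,308,569): 247+308 ≤ 569 → not valid
(74,158,258): 74+158 ≤ 258 → not valid
(167,289,417): 167+289 > 417 → valid
4 of the 8 triples form a triangle.

4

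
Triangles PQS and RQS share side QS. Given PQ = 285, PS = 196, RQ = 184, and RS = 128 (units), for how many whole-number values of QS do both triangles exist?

222

From triangle PQS: 89 < QS < 481.
From triangle RQS: 56 < QS < 312.
Intersection: 89 < QS < 312, so integers 90 through 311: 222 values.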